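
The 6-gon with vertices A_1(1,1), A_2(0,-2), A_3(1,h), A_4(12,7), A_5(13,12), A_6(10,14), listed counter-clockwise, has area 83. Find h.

-4

The doubled signed area Σ (x_i y_{i+1} − x_{i+1} y_i) is linear in h.
With h=0 it equals 118; the coefficient of h is -12 (from the two edges through A_3).
So -12·h + 118 = 2·83 = 166 ⇒ h = -4.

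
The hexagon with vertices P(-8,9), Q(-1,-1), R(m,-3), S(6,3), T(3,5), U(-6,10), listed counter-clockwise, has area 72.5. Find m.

0

The doubled signed area Σ (x_i y_{i+1} − x_{i+1} y_i) is linear in m.
With m=0 it equals 145; the coefficient of m is 4 (from the two edges through R).
So 4·m + 145 = 2·72.5 = 145 ⇒ m = 0.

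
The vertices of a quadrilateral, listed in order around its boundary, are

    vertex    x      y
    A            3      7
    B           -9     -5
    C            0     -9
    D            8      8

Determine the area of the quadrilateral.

Cross-terms: 48, 81, 72, 32  ⇒  Σ = 233
Area = |Σ|/2 = 116.5.

116.5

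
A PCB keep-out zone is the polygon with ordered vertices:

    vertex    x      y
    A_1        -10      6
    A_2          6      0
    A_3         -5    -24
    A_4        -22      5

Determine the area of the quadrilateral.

407.5

Apply Gauss's area formula: 2A = Σ (x_i·y_{i+1} − x_{i+1}·y_i), indices taken mod 4.
Σ = (-36) + (-144) + (-553) + (-82) = -815
Area = |Σ|/2 = 407.5.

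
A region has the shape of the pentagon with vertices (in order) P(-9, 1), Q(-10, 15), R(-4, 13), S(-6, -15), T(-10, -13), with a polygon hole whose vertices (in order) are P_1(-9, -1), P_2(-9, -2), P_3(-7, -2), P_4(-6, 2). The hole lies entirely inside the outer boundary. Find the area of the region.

Outer boundary:
Cross-terms: -125, -70, 138, -72, -127  ⇒  Σ = -256
Area = |Σ|/2 = 128.
Hole:
Σ = (9) + (4) + (-26) + (24) = 11
Area = |Σ|/2 = 5.5.
Net area = 128 − 5.5 = 122.5.

122.5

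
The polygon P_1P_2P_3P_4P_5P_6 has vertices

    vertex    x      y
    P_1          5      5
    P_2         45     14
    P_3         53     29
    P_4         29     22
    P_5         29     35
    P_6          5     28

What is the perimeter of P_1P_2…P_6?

|P_1P_2| = √((40)² + (9)²) = √1681 = 41
|P_2P_3| = √((8)² + (15)²) = √289 = 17
|P_3P_4| = √((-24)² + (-7)²) = √625 = 25
|P_4P_5| = √((0)² + (13)²) = √169 = 13
|P_5P_6| = √((-24)² + (-7)²) = √625 = 25
|P_6P_1| = √((0)² + (-23)²) = √529 = 23
Perimeter = 41 + 17 + 25 + 13 + 25 + 23 = 144.

144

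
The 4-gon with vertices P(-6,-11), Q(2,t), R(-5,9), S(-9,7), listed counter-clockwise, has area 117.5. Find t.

Write out the shoelace sum; only the two edges meeting at Q involve t:
2·Area = [((-6)·t − 2·(-11)) + (2·9 − (-5)·t)] + 187
       = -1·t + 227 = 235
⇒ t = -8.

-8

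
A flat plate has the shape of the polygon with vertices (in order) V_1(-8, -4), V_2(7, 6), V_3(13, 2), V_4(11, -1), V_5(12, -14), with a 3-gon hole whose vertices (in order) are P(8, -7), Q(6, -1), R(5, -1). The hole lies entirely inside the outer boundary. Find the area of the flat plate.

207.5

Outer boundary:
Apply Gauss's area formula: 2A = Σ (x_i·y_{i+1} − x_{i+1}·y_i), indices taken mod 5.
Σ = (-20) + (-64) + (-35) + (-142) + (-160) = -421
Area = |Σ|/2 = 210.5.
Hole:
P→Q: (8)(-1) − (6)(-7) = 34
Q→R: (6)(-1) − (5)(-1) = -1
R→P: (5)(-7) − (8)(-1) = -27
Σ = 6
Area = |Σ|/2 = 3.
Net area = 210.5 − 3 = 207.5.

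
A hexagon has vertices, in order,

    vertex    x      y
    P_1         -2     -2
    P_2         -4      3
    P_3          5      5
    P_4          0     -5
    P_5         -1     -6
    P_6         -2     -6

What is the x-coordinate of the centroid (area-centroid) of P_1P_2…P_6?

Apply the shoelace (surveyor's) formula. First the cross-terms c_i = x_i·y_{i+1} − x_{i+1}·y_i:
  -14, -35, -25, -5, -6, -8  ⇒  2A = -93, A = -46.5.
Then Σ (x_i + x_{i+1})·c_i = -21, so x̄ = -21 / (6·(-46.5)) = 7/93.

7/93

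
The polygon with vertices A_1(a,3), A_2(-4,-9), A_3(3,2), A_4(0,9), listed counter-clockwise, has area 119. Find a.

-10

The doubled signed area Σ (x_i y_{i+1} − x_{i+1} y_i) is linear in a.
With a=0 it equals 58; the coefficient of a is -18 (from the two edges through A_1).
So -18·a + 58 = 2·119 = 238 ⇒ a = -10.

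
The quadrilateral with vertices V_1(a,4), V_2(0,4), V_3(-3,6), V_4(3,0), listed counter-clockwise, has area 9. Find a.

Write out the shoelace sum; only the two edges meeting at V_1 involve a:
2·Area = [(3·4 − a·0) + (a·4 − 0·4)] + -6
       = 4·a + 6 = 18
⇒ a = 3.

3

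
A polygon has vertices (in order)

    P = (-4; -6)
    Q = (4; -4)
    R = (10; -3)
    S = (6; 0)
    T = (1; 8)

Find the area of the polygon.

80

Apply the shoelace formula: 2A = Σ (x_i·y_{i+1} − x_{i+1}·y_i), indices taken mod 5.
Cross-terms: 40, 28, 18, 48, 26  ⇒  Σ = 160
Area = |Σ|/2 = 80.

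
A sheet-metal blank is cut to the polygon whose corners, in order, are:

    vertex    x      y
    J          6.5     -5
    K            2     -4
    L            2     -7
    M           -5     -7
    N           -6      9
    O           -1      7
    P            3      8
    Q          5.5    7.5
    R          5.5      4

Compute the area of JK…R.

157.125

Σ = (-16) + (-6) + (-49) + (-87) + (-33) + (-29) + (-21.5) + (-19.25) + (-53.5) = -314.25
Area = |Σ|/2 = 157.125.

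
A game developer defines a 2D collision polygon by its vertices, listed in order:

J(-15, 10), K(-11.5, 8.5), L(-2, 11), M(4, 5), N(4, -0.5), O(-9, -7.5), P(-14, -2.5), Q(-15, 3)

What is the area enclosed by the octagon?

Apply the shoelace (surveyor's) formula: 2A = Σ (x_i·y_{i+1} − x_{i+1}·y_i), indices taken mod 8.
Σ = (-12.5) + (-109.5) + (-54) + (-22) + (-34.5) + (-82.5) + (-79.5) + (-105) = -499.5
Area = |Σ|/2 = 249.75.

249.75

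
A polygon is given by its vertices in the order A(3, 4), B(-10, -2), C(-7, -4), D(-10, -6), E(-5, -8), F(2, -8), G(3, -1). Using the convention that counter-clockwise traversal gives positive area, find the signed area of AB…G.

102.5

Apply the shoelace (surveyor's) formula: 2A = Σ (x_i·y_{i+1} − x_{i+1}·y_i), indices taken mod 7.
Cross-terms: 34, 26, 2, 50, 56, 22, 15  ⇒  Σ = 205
Signed area = Σ/2 = 102.5 (positive ⇒ counter-clockwise traversal).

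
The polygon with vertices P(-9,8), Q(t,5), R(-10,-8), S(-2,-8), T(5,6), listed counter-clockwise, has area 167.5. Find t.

The doubled signed area Σ (x_i y_{i+1} − x_{i+1} y_i) is linear in t.
With t=0 it equals 191; the coefficient of t is -16 (from the two edges through Q).
So -16·t + 191 = 2·167.5 = 335 ⇒ t = -9.

-9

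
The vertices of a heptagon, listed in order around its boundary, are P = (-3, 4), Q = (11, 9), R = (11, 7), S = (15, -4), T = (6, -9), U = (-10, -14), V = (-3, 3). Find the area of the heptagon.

Apply the shoelace (surveyor's) formula: 2A = Σ (x_i·y_{i+1} − x_{i+1}·y_i), indices taken mod 7.
P→Q: (-3)(9) − (11)(4) = -71
Q→R: (11)(7) − (11)(9) = -22
R→S: (11)(-4) − (15)(7) = -149
S→T: (15)(-9) − (6)(-4) = -111
T→U: (6)(-14) − (-10)(-9) = -174
U→V: (-10)(3) − (-3)(-14) = -72
V→P: (-3)(4) − (-3)(3) = -3
Σ = -602
Area = |Σ|/2 = 301.

301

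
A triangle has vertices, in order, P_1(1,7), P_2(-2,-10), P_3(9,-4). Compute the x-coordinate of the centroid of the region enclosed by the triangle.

Apply Gauss's area formula. First the cross-terms c_i = x_i·y_{i+1} − x_{i+1}·y_i:
  4, 98, 67  ⇒  2A = 169, A = 84.5.
Then Σ (x_i + x_{i+1})·c_i = 1352, so x̄ = 1352 / (6·84.5) = 8/3.

8/3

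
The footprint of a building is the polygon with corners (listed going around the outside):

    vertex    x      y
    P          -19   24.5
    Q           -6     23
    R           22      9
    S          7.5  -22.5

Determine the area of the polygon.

828.125

Apply the surveyor's formula: 2A = Σ (x_i·y_{i+1} − x_{i+1}·y_i), indices taken mod 4.
Cross-terms: -290, -560, -562.5, -243.75  ⇒  Σ = -1656.25
Area = |Σ|/2 = 828.125.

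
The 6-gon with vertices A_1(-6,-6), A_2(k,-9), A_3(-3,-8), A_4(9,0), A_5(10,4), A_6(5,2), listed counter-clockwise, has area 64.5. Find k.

Write out the shoelace sum; only the two edges meeting at A_2 involve k:
2·Area = [((-6)·(-9) − k·(-6)) + (k·(-8) − (-3)·(-9))] + 90
       = -2·k + 117 = 129
⇒ k = -6.

-6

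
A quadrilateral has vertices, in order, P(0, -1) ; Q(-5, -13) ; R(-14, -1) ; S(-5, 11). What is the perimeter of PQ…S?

56

|PQ| = √((-5)² + (-12)²) = √169 = 13
|QR| = √((-9)² + (12)²) = √225 = 15
|RS| = √((9)² + (12)²) = √225 = 15
|SP| = √((5)² + (-12)²) = √169 = 13
Perimeter = 13 + 15 + 15 + 13 = 56.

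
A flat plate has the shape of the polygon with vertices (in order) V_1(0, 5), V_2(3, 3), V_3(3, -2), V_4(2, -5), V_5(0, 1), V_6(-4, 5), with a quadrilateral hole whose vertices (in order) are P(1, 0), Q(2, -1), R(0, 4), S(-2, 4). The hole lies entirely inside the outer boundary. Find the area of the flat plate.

Outer boundary:
V_1→V_2: (0)(3) − (3)(5) = -15
V_2→V_3: (3)(-2) − (3)(3) = -15
V_3→V_4: (3)(-5) − (2)(-2) = -11
V_4→V_5: (2)(1) − (0)(-5) = 2
V_5→V_6: (0)(5) − (-4)(1) = 4
V_6→V_1: (-4)(5) − (0)(5) = -20
Σ = -55
Area = |Σ|/2 = 27.5.
Hole:
Apply the shoelace (surveyor's) formula: 2A = Σ (x_i·y_{i+1} − x_{i+1}·y_i), indices taken mod 4.
Σ = (-1) + (8) + (8) + (-4) = 11
Area = |Σ|/2 = 5.5.
Net area = 27.5 − 5.5 = 22.

22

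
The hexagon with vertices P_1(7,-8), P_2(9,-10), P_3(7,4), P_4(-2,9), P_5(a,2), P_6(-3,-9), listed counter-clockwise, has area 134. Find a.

The doubled signed area Σ (x_i y_{i+1} − x_{i+1} y_i) is linear in a.
With a=0 it equals 268; the coefficient of a is -18 (from the two edges through P_5).
So -18·a + 268 = 2·134 = 268 ⇒ a = 0.

0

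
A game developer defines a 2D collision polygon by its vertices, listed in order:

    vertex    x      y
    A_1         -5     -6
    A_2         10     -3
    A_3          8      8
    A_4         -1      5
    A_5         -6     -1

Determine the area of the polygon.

144.5

Apply Gauss's area formula: 2A = Σ (x_i·y_{i+1} − x_{i+1}·y_i), indices taken mod 5.
Σ = (75) + (104) + (48) + (31) + (31) = 289
Area = |Σ|/2 = 144.5.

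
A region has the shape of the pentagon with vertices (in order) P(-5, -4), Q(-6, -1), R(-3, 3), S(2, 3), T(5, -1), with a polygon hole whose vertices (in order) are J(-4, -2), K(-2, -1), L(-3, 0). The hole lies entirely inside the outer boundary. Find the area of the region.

47

Outer boundary:
P→Q: (-5)(-1) − (-6)(-4) = -19
Q→R: (-6)(3) − (-3)(-1) = -21
R→S: (-3)(3) − (2)(3) = -15
S→T: (2)(-1) − (5)(3) = -17
T→P: (5)(-4) − (-5)(-1) = -25
Σ = -97
Area = |Σ|/2 = 48.5.
Hole:
Apply Gauss's area formula: 2A = Σ (x_i·y_{i+1} − x_{i+1}·y_i), indices taken mod 3.
Σ = (0) + (-3) + (6) = 3
Area = |Σ|/2 = 1.5.
Net area = 48.5 − 1.5 = 47.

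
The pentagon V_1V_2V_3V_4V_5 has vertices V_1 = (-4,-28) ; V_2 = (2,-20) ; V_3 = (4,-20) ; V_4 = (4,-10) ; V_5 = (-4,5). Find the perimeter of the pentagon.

|V_1V_2| = √((6)² + (8)²) = √100 = 10
|V_2V_3| = √((2)² + (0)²) = √4 = 2
|V_3V_4| = √((0)² + (10)²) = √100 = 10
|V_4V_5| = √((-8)² + (15)²) = √289 = 17
|V_5V_1| = √((0)² + (-33)²) = √1089 = 33
Perimeter = 10 + 2 + 10 + 17 + 33 = 72.

72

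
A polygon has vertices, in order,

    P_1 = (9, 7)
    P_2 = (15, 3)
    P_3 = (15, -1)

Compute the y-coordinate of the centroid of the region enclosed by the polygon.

Apply the shoelace (surveyor's) formula. First the cross-terms c_i = x_i·y_{i+1} − x_{i+1}·y_i:
  -78, -60, 114  ⇒  2A = -24, A = -12.
Then Σ (y_i + y_{i+1})·c_i = -216, so ȳ = -216 / (6·(-12)) = 3.

3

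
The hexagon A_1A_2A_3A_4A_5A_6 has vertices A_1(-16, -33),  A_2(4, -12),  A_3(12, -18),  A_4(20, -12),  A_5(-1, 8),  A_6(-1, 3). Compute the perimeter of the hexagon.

|A_1A_2| = √((20)² + (21)²) = √841 = 29
|A_2A_3| = √((8)² + (-6)²) = √100 = 10
|A_3A_4| = √((8)² + (6)²) = √100 = 10
|A_4A_5| = √((-21)² + (20)²) = √841 = 29
|A_5A_6| = √((0)² + (-5)²) = √25 = 5
|A_6A_1| = √((-15)² + (-36)²) = √1521 = 39
Perimeter = 29 + 10 + 10 + 29 + 5 + 39 = 122.

122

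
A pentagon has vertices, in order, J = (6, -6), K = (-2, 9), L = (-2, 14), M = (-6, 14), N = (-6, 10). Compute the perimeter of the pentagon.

|JK| = √((-8)² + (15)²) = √289 = 17
|KL| = √((0)² + (5)²) = √25 = 5
|LM| = √((-4)² + (0)²) = √16 = 4
|MN| = √((0)² + (-4)²) = √16 = 4
|NJ| = √((12)² + (-16)²) = √400 = 20
Perimeter = 17 + 5 + 4 + 4 + 20 = 50.

50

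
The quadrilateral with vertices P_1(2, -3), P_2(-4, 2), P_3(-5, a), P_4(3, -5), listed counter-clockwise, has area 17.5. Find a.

Write out the shoelace sum; only the two edges meeting at P_3 involve a:
2·Area = [((-4)·a − (-5)·2) + ((-5)·(-5) − 3·a)] + -7
       = -7·a + 28 = 35
⇒ a = -1.

-1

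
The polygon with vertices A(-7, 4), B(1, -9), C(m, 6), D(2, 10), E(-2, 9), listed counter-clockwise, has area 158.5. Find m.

The doubled signed area Σ (x_i y_{i+1} − x_{i+1} y_i) is linear in m.
With m=0 it equals 146; the coefficient of m is 19 (from the two edges through C).
So 19·m + 146 = 2·158.5 = 317 ⇒ m = 9.

9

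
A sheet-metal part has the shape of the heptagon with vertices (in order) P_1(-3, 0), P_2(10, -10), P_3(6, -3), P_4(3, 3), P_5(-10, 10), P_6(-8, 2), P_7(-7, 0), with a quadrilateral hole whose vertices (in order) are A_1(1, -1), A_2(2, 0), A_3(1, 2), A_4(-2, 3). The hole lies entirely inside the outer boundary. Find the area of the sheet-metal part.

Outer boundary:
Σ = (30) + (30) + (27) + (60) + (60) + (14) + (0) = 221
Area = |Σ|/2 = 110.5.
Hole:
Σ = (2) + (4) + (7) + (-1) = 12
Area = |Σ|/2 = 6.
Net area = 110.5 − 6 = 104.5.

104.5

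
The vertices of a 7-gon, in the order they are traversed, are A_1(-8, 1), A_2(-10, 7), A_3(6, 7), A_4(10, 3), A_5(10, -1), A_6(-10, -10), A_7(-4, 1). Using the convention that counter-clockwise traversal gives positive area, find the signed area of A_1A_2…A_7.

-203

Σ = (-46) + (-112) + (-52) + (-40) + (-110) + (-50) + (4) = -406
Signed area = Σ/2 = -203 (negative ⇒ clockwise traversal).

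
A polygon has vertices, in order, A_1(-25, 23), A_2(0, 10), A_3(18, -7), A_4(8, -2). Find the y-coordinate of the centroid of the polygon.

Apply Gauss's area formula. First the cross-terms c_i = x_i·y_{i+1} − x_{i+1}·y_i:
  -250, -180, 20, 134  ⇒  2A = -276, A = -138.
Then Σ (y_i + y_{i+1})·c_i = -6156, so ȳ = -6156 / (6·(-138)) = 171/23.

171/23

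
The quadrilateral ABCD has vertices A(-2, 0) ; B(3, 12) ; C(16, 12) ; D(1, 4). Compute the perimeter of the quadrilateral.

|AB| = √((5)² + (12)²) = √169 = 13
|BC| = √((13)² + (0)²) = √169 = 13
|CD| = √((-15)² + (-8)²) = √289 = 17
|DA| = √((-3)² + (-4)²) = √25 = 5
Perimeter = 13 + 13 + 17 + 5 = 48.

48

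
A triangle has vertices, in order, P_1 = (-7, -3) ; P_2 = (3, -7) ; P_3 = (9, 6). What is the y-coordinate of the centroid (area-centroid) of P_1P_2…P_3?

-4/3

Apply the shoelace (surveyor's) formula. First the cross-terms c_i = x_i·y_{i+1} − x_{i+1}·y_i:
  58, 81, 15  ⇒  2A = 154, A = 77.
Then Σ (y_i + y_{i+1})·c_i = -616, so ȳ = -616 / (6·77) = -4/3.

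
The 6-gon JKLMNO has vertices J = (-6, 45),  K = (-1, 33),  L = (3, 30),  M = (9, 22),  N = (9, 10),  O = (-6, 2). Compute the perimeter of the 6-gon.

|JK| = √((5)² + (-12)²) = √169 = 13
|KL| = √((4)² + (-3)²) = √25 = 5
|LM| = √((6)² + (-8)²) = √100 = 10
|MN| = √((0)² + (-12)²) = √144 = 12
|NO| = √((-15)² + (-8)²) = √289 = 17
|OJ| = √((0)² + (43)²) = √1849 = 43
Perimeter = 13 + 5 + 10 + 12 + 17 + 43 = 100.

100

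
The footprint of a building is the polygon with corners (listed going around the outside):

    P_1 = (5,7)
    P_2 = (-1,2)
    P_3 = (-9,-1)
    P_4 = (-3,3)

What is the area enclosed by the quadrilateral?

Apply the shoelace (surveyor's) formula: 2A = Σ (x_i·y_{i+1} − x_{i+1}·y_i), indices taken mod 4.
Σ = (17) + (19) + (-30) + (-36) = -30
Area = |Σ|/2 = 15.

15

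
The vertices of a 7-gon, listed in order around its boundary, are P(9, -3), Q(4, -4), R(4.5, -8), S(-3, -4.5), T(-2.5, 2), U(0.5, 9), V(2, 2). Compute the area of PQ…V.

Apply Gauss's area formula: 2A = Σ (x_i·y_{i+1} − x_{i+1}·y_i), indices taken mod 7.
Σ = (-24) + (-14) + (-44.25) + (-17.25) + (-23.5) + (-17) + (-24) = -164
Area = |Σ|/2 = 82.

82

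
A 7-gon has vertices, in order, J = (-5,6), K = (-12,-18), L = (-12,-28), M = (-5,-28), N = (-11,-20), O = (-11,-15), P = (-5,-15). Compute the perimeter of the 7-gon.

84

|JK| = √((-7)² + (-24)²) = √625 = 25
|KL| = √((0)² + (-10)²) = √100 = 10
|LM| = √((7)² + (0)²) = √49 = 7
|MN| = √((-6)² + (8)²) = √100 = 10
|NO| = √((0)² + (5)²) = √25 = 5
|OP| = √((6)² + (0)²) = √36 = 6
|PJ| = √((0)² + (21)²) = √441 = 21
Perimeter = 25 + 10 + 7 + 10 + 5 + 6 + 21 = 84.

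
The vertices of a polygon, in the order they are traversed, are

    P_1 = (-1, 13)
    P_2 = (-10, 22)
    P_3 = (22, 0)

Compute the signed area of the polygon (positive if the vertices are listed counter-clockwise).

-45

P_1→P_2: (-1)(22) − (-10)(13) = 108
P_2→P_3: (-10)(0) − (22)(22) = -484
P_3→P_1: (22)(13) − (-1)(0) = 286
Σ = -90
Signed area = Σ/2 = -45 (negative ⇒ clockwise traversal).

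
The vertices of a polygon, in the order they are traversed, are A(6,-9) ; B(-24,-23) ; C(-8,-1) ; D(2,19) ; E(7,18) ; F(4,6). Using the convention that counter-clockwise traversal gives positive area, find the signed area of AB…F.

Apply the surveyor's formula: 2A = Σ (x_i·y_{i+1} − x_{i+1}·y_i), indices taken mod 6.
A→B: (6)(-23) − (-24)(-9) = -354
B→C: (-24)(-1) − (-8)(-23) = -160
C→D: (-8)(19) − (2)(-1) = -150
D→E: (2)(18) − (7)(19) = -97
E→F: (7)(6) − (4)(18) = -30
F→A: (4)(-9) − (6)(6) = -72
Σ = -863
Signed area = Σ/2 = -431.5 (negative ⇒ clockwise traversal).

-431.5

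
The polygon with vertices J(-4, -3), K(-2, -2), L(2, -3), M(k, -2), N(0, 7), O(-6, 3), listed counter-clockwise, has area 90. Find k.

Write out the shoelace sum; only the two edges meeting at M involve k:
2·Area = [(2·(-2) − k·(-3)) + (k·7 − 0·(-2))] + 84
       = 10·k + 80 = 180
⇒ k = 10.

10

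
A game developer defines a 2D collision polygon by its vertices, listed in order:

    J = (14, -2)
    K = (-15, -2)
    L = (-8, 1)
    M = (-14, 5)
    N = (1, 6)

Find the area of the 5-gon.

Apply the surveyor's formula: 2A = Σ (x_i·y_{i+1} − x_{i+1}·y_i), indices taken mod 5.
J→K: (14)(-2) − (-15)(-2) = -58
K→L: (-15)(1) − (-8)(-2) = -31
L→M: (-8)(5) − (-14)(1) = -26
M→N: (-14)(6) − (1)(5) = -89
N→J: (1)(-2) − (14)(6) = -86
Σ = -290
Area = |Σ|/2 = 145.

145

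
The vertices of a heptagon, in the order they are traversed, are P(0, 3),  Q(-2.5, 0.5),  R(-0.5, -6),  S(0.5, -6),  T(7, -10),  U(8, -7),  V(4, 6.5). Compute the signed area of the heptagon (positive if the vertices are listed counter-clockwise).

Apply the surveyor's formula: 2A = Σ (x_i·y_{i+1} − x_{i+1}·y_i), indices taken mod 7.
P→Q: (0)(0.5) − (-2.5)(3) = 7.5
Q→R: (-2.5)(-6) − (-0.5)(0.5) = 15.25
R→S: (-0.5)(-6) − (0.5)(-6) = 6
S→T: (0.5)(-10) − (7)(-6) = 37
T→U: (7)(-7) − (8)(-10) = 31
U→V: (8)(6.5) − (4)(-7) = 80
V→P: (4)(3) − (0)(6.5) = 12
Σ = 188.75
Signed area = Σ/2 = 94.375 (positive ⇒ counter-clockwise traversal).

94.375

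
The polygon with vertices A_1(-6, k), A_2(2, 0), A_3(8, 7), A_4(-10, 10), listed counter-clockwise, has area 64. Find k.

8

Write out the shoelace sum; only the two edges meeting at A_1 involve k:
2·Area = [((-10)·k − (-6)·10) + ((-6)·0 − 2·k)] + 164
       = -12·k + 224 = 128
⇒ k = 8.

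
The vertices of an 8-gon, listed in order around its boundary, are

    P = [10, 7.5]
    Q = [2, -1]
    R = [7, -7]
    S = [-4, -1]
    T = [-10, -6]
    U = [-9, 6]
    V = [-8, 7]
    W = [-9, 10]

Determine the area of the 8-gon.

183.25

Apply the surveyor's formula: 2A = Σ (x_i·y_{i+1} − x_{i+1}·y_i), indices taken mod 8.
Σ = (-25) + (-7) + (-35) + (14) + (-114) + (-15) + (-17) + (-167.5) = -366.5
Area = |Σ|/2 = 183.25.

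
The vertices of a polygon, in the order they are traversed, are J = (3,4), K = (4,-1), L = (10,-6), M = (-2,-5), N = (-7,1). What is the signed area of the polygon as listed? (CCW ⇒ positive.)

-81.5

Apply Gauss's area formula: 2A = Σ (x_i·y_{i+1} − x_{i+1}·y_i), indices taken mod 5.
J→K: (3)(-1) − (4)(4) = -19
K→L: (4)(-6) − (10)(-1) = -14
L→M: (10)(-5) − (-2)(-6) = -62
M→N: (-2)(1) − (-7)(-5) = -37
N→J: (-7)(4) − (3)(1) = -31
Σ = -163
Signed area = Σ/2 = -81.5 (negative ⇒ clockwise traversal).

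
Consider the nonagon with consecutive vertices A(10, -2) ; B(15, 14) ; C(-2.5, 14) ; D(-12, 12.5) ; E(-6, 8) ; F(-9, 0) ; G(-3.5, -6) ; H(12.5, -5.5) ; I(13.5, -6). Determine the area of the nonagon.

391.625

Apply the surveyor's formula: 2A = Σ (x_i·y_{i+1} − x_{i+1}·y_i), indices taken mod 9.
Cross-terms: 170, 245, 136.75, -21, 72, 54, 94.25, -0.75, 33  ⇒  Σ = 783.25
Area = |Σ|/2 = 391.625.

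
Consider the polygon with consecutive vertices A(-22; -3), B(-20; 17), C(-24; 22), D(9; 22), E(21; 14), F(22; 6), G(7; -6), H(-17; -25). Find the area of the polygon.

1330

Cross-terms: -434, -32, -726, -336, -182, -174, -277, -499  ⇒  Σ = -2660
Area = |Σ|/2 = 1330.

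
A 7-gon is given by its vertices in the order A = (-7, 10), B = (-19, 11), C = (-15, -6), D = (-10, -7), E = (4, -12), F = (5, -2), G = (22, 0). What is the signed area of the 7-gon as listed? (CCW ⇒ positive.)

Apply Gauss's area formula: 2A = Σ (x_i·y_{i+1} − x_{i+1}·y_i), indices taken mod 7.
Cross-terms: 113, 279, 45, 148, 52, 44, 220  ⇒  Σ = 901
Signed area = Σ/2 = 450.5 (positive ⇒ counter-clockwise traversal).

450.5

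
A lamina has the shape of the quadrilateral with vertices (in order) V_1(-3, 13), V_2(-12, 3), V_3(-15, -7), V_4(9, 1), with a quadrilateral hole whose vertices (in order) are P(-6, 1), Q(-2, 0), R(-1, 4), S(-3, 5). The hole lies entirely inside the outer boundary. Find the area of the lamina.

208

Outer boundary:
Apply the shoelace formula: 2A = Σ (x_i·y_{i+1} − x_{i+1}·y_i), indices taken mod 4.
Σ = (147) + (129) + (48) + (120) = 444
Area = |Σ|/2 = 222.
Hole:
Cross-terms: 2, -8, 7, 27  ⇒  Σ = 28
Area = |Σ|/2 = 14.
Net area = 222 − 14 = 208.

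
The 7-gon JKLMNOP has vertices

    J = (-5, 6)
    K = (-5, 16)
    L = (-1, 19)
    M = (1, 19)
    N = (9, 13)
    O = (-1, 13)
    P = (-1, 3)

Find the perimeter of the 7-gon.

|JK| = √((0)² + (10)²) = √100 = 10
|KL| = √((4)² + (3)²) = √25 = 5
|LM| = √((2)² + (0)²) = √4 = 2
|MN| = √((8)² + (-6)²) = √100 = 10
|NO| = √((-10)² + (0)²) = √100 = 10
|OP| = √((0)² + (-10)²) = √100 = 10
|PJ| = √((-4)² + (3)²) = √25 = 5
Perimeter = 10 + 5 + 2 + 10 + 10 + 10 + 5 = 52.

52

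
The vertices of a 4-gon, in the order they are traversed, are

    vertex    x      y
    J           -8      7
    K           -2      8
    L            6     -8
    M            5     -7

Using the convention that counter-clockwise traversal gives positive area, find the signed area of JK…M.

-52.5

Apply Gauss's area formula: 2A = Σ (x_i·y_{i+1} − x_{i+1}·y_i), indices taken mod 4.
Cross-terms: -50, -32, -2, -21  ⇒  Σ = -105
Signed area = Σ/2 = -52.5 (negative ⇒ clockwise traversal).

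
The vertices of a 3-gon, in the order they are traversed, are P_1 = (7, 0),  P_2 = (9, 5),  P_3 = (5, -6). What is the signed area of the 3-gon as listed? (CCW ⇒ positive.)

Apply the surveyor's formula: 2A = Σ (x_i·y_{i+1} − x_{i+1}·y_i), indices taken mod 3.
Cross-terms: 35, -79, 42  ⇒  Σ = -2
Signed area = Σ/2 = -1 (negative ⇒ clockwise traversal).

-1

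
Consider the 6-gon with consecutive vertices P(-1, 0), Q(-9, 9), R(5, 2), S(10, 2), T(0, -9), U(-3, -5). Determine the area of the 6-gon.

Σ = (-9) + (-63) + (-10) + (-90) + (-27) + (-5) = -204
Area = |Σ|/2 = 102.

102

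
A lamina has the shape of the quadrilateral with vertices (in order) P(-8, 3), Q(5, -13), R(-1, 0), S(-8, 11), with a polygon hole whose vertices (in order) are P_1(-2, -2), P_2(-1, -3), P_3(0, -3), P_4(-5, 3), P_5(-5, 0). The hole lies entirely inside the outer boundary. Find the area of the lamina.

56

Outer boundary:
P→Q: (-8)(-13) − (5)(3) = 89
Q→R: (5)(0) − (-1)(-13) = -13
R→S: (-1)(11) − (-8)(0) = -11
S→P: (-8)(3) − (-8)(11) = 64
Σ = 129
Area = |Σ|/2 = 64.5.
Hole:
P_1→P_2: (-2)(-3) − (-1)(-2) = 4
P_2→P_3: (-1)(-3) − (0)(-3) = 3
P_3→P_4: (0)(3) − (-5)(-3) = -15
P_4→P_5: (-5)(0) − (-5)(3) = 15
P_5→P_1: (-5)(-2) − (-2)(0) = 10
Σ = 17
Area = |Σ|/2 = 8.5.
Net area = 64.5 − 8.5 = 56.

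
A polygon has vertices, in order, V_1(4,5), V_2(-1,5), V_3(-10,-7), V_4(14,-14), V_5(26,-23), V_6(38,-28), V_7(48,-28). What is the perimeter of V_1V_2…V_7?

|V_1V_2| = √((-5)² + (0)²) = √25 = 5
|V_2V_3| = √((-9)² + (-12)²) = √225 = 15
|V_3V_4| = √((24)² + (-7)²) = √625 = 25
|V_4V_5| = √((12)² + (-9)²) = √225 = 15
|V_5V_6| = √((12)² + (-5)²) = √169 = 13
|V_6V_7| = √((10)² + (0)²) = √100 = 10
|V_7V_1| = √((-44)² + (33)²) = √3025 = 55
Perimeter = 5 + 15 + 25 + 15 + 13 + 10 + 55 = 138.

138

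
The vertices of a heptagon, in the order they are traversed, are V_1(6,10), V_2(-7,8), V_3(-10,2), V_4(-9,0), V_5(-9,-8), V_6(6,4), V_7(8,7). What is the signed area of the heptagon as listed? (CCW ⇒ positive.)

167

Apply Gauss's area formula: 2A = Σ (x_i·y_{i+1} − x_{i+1}·y_i), indices taken mod 7.
Σ = (118) + (66) + (18) + (72) + (12) + (10) + (38) = 334
Signed area = Σ/2 = 167 (positive ⇒ counter-clockwise traversal).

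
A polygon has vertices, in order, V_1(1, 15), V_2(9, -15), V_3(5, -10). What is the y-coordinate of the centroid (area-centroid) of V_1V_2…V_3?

-10/3

Apply the shoelace formula. First the cross-terms c_i = x_i·y_{i+1} − x_{i+1}·y_i:
  -150, -15, 85  ⇒  2A = -80, A = -40.
Then Σ (y_i + y_{i+1})·c_i = 800, so ȳ = 800 / (6·(-40)) = -10/3.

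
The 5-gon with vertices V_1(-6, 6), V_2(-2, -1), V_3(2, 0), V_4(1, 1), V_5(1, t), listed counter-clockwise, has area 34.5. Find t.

The doubled signed area Σ (x_i y_{i+1} − x_{i+1} y_i) is linear in t.
With t=0 it equals 27; the coefficient of t is 7 (from the two edges through V_5).
So 7·t + 27 = 2·34.5 = 69 ⇒ t = 6.

6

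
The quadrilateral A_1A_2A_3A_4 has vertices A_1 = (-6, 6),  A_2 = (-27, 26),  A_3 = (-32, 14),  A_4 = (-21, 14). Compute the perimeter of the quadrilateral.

|A_1A_2| = √((-21)² + (20)²) = √841 = 29
|A_2A_3| = √((-5)² + (-12)²) = √169 = 13
|A_3A_4| = √((11)² + (0)²) = √121 = 11
|A_4A_1| = √((15)² + (-8)²) = √289 = 17
Perimeter = 29 + 13 + 11 + 17 = 70.

70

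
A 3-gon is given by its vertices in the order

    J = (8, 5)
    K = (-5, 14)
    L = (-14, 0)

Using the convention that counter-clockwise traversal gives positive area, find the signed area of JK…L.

Σ = (137) + (196) + (-70) = 263
Signed area = Σ/2 = 131.5 (positive ⇒ counter-clockwise traversal).

131.5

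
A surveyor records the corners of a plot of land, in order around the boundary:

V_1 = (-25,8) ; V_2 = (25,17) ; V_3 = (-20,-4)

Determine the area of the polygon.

322.5

V_1→V_2: (-25)(17) − (25)(8) = -625
V_2→V_3: (25)(-4) − (-20)(17) = 240
V_3→V_1: (-20)(8) − (-25)(-4) = -260
Σ = -645
Area = |Σ|/2 = 322.5.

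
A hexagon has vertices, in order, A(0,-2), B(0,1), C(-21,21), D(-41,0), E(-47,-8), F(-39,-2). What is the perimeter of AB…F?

120

|AB| = √((0)² + (3)²) = √9 = 3
|BC| = √((-21)² + (20)²) = √841 = 29
|CD| = √((-20)² + (-21)²) = √841 = 29
|DE| = √((-6)² + (-8)²) = √100 = 10
|EF| = √((8)² + (6)²) = √100 = 10
|FA| = √((39)² + (0)²) = √1521 = 39
Perimeter = 3 + 29 + 29 + 10 + 10 + 39 = 120.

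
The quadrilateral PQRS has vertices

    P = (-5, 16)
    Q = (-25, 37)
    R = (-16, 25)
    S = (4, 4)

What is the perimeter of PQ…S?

|PQ| = √((-20)² + (21)²) = √841 = 29
|QR| = √((9)² + (-12)²) = √225 = 15
|RS| = √((20)² + (-21)²) = √841 = 29
|SP| = √((-9)² + (12)²) = √225 = 15
Perimeter = 29 + 15 + 29 + 15 = 88.

88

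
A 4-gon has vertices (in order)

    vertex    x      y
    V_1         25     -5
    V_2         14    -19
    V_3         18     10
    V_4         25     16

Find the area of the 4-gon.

Apply the surveyor's formula: 2A = Σ (x_i·y_{i+1} − x_{i+1}·y_i), indices taken mod 4.
Σ = (-405) + (482) + (38) + (-525) = -410
Area = |Σ|/2 = 205.

205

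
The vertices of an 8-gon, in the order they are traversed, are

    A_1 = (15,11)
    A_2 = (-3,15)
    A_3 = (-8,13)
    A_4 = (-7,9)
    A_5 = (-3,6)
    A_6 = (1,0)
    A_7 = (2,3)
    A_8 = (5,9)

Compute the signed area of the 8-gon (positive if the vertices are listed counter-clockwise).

131.5

Σ = (258) + (81) + (19) + (-15) + (-6) + (3) + (3) + (-80) = 263
Signed area = Σ/2 = 131.5 (positive ⇒ counter-clockwise traversal).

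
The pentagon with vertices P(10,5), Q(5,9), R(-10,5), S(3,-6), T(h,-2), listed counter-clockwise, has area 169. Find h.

The doubled signed area Σ (x_i y_{i+1} − x_{i+1} y_i) is linear in h.
With h=0 it equals 239; the coefficient of h is 11 (from the two edges through T).
So 11·h + 239 = 2·169 = 338 ⇒ h = 9.

9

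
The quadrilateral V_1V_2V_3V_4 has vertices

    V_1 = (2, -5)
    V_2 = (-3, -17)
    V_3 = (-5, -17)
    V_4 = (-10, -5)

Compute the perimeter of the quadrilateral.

40

|V_1V_2| = √((-5)² + (-12)²) = √169 = 13
|V_2V_3| = √((-2)² + (0)²) = √4 = 2
|V_3V_4| = √((-5)² + (12)²) = √169 = 13
|V_4V_1| = √((12)² + (0)²) = √144 = 12
Perimeter = 13 + 2 + 13 + 12 = 40.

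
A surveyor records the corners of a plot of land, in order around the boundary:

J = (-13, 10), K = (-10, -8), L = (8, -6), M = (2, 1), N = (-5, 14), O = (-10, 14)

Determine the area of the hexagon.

266.5

Apply the surveyor's formula: 2A = Σ (x_i·y_{i+1} − x_{i+1}·y_i), indices taken mod 6.
Σ = (204) + (124) + (20) + (33) + (70) + (82) = 533
Area = |Σ|/2 = 266.5.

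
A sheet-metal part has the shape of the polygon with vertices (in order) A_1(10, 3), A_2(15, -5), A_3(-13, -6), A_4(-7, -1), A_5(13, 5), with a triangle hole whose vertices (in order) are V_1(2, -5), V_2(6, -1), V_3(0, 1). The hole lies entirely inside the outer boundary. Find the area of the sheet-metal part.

140

Outer boundary:
Apply Gauss's area formula: 2A = Σ (x_i·y_{i+1} − x_{i+1}·y_i), indices taken mod 5.
Σ = (-95) + (-155) + (-29) + (-22) + (-11) = -312
Area = |Σ|/2 = 156.
Hole:
Apply the shoelace (surveyor's) formula: 2A = Σ (x_i·y_{i+1} − x_{i+1}·y_i), indices taken mod 3.
Cross-terms: 28, 6, -2  ⇒  Σ = 32
Area = |Σ|/2 = 16.
Net area = 156 − 16 = 140.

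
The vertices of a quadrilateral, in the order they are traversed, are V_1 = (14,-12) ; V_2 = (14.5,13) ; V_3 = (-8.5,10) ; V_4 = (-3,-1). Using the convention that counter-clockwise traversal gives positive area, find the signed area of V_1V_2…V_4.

350

Apply the shoelace formula: 2A = Σ (x_i·y_{i+1} − x_{i+1}·y_i), indices taken mod 4.
Cross-terms: 356, 255.5, 38.5, 50  ⇒  Σ = 700
Signed area = Σ/2 = 350 (positive ⇒ counter-clockwise traversal).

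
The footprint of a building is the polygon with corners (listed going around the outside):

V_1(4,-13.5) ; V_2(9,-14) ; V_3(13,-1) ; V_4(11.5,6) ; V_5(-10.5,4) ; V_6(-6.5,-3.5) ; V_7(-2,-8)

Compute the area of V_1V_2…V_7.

301.875

Apply the surveyor's formula: 2A = Σ (x_i·y_{i+1} − x_{i+1}·y_i), indices taken mod 7.
Σ = (65.5) + (173) + (89.5) + (109) + (62.75) + (45) + (59) = 603.75
Area = |Σ|/2 = 301.875.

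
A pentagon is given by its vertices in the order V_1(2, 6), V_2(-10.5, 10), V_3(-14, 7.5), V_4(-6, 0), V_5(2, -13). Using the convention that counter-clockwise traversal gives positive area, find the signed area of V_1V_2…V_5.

Apply the surveyor's formula: 2A = Σ (x_i·y_{i+1} − x_{i+1}·y_i), indices taken mod 5.
Σ = (83) + (61.25) + (45) + (78) + (38) = 305.25
Signed area = Σ/2 = 152.625 (positive ⇒ counter-clockwise traversal).

152.625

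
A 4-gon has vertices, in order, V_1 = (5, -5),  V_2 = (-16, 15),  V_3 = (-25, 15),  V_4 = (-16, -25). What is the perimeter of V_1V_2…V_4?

108

|V_1V_2| = √((-21)² + (20)²) = √841 = 29
|V_2V_3| = √((-9)² + (0)²) = √81 = 9
|V_3V_4| = √((9)² + (-40)²) = √1681 = 41
|V_4V_1| = √((21)² + (20)²) = √841 = 29
Perimeter = 29 + 9 + 41 + 29 = 108.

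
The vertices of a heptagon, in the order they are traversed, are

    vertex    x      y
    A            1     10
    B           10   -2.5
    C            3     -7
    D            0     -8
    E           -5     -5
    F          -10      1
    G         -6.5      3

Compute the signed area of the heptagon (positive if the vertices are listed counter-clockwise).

-187.75

Apply the surveyor's formula: 2A = Σ (x_i·y_{i+1} − x_{i+1}·y_i), indices taken mod 7.
Cross-terms: -102.5, -62.5, -24, -40, -55, -23.5, -68  ⇒  Σ = -375.5
Signed area = Σ/2 = -187.75 (negative ⇒ clockwise traversal).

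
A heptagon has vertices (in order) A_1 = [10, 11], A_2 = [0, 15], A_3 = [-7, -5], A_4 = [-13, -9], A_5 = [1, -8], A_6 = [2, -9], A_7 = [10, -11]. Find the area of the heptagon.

Apply the shoelace formula: 2A = Σ (x_i·y_{i+1} − x_{i+1}·y_i), indices taken mod 7.
Σ = (150) + (105) + (-2) + (113) + (7) + (68) + (220) = 661
Area = |Σ|/2 = 330.5.

330.5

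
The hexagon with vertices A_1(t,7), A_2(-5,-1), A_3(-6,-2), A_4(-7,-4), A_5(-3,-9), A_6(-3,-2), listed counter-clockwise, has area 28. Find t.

-2

The doubled signed area Σ (x_i y_{i+1} − x_{i+1} y_i) is linear in t.
With t=0 it equals 58; the coefficient of t is 1 (from the two edges through A_1).
So 1·t + 58 = 2·28 = 56 ⇒ t = -2.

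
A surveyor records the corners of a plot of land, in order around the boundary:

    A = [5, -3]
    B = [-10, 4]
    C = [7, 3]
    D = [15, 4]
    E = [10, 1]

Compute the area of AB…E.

72.5

Cross-terms: -10, -58, -17, -25, -35  ⇒  Σ = -145
Area = |Σ|/2 = 72.5.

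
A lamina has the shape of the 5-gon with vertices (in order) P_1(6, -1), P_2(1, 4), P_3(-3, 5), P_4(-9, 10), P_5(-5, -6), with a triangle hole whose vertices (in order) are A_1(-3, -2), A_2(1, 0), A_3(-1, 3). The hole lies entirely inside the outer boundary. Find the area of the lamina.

93

Outer boundary:
Apply the shoelace formula: 2A = Σ (x_i·y_{i+1} − x_{i+1}·y_i), indices taken mod 5.
Σ = (25) + (17) + (15) + (104) + (41) = 202
Area = |Σ|/2 = 101.
Hole:
Apply the surveyor's formula: 2A = Σ (x_i·y_{i+1} − x_{i+1}·y_i), indices taken mod 3.
A_1→A_2: (-3)(0) − (1)(-2) = 2
A_2→A_3: (1)(3) − (-1)(0) = 3
A_3→A_1: (-1)(-2) − (-3)(3) = 11
Σ = 16
Area = |Σ|/2 = 8.
Net area = 101 − 8 = 93.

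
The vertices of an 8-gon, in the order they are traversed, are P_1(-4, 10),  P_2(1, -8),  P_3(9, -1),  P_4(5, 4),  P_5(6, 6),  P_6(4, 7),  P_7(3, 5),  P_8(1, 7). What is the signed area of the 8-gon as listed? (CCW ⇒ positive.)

Apply the shoelace (surveyor's) formula: 2A = Σ (x_i·y_{i+1} − x_{i+1}·y_i), indices taken mod 8.
Σ = (22) + (71) + (41) + (6) + (18) + (-1) + (16) + (38) = 211
Signed area = Σ/2 = 105.5 (positive ⇒ counter-clockwise traversal).

105.5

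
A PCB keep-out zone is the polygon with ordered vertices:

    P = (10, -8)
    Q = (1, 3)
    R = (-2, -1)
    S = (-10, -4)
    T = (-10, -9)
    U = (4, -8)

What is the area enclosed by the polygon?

Apply the shoelace (surveyor's) formula: 2A = Σ (x_i·y_{i+1} − x_{i+1}·y_i), indices taken mod 6.
Σ = (38) + (5) + (-2) + (50) + (116) + (48) = 255
Area = |Σ|/2 = 127.5.

127.5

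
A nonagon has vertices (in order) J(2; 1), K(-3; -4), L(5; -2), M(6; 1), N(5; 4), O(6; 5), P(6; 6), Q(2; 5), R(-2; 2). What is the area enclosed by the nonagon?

Cross-terms: -5, 26, 17, 19, 1, 6, 18, 14, -6  ⇒  Σ = 90
Area = |Σ|/2 = 45.

45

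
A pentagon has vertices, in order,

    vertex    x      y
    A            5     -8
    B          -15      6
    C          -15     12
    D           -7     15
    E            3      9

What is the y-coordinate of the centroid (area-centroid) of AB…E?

Apply the shoelace (surveyor's) formula. First the cross-terms c_i = x_i·y_{i+1} − x_{i+1}·y_i:
  -90, -90, -141, -108, -69  ⇒  2A = -498, A = -249.
Then Σ (y_i + y_{i+1})·c_i = -7908, so ȳ = -7908 / (6·(-249)) = 1318/249.

1318/249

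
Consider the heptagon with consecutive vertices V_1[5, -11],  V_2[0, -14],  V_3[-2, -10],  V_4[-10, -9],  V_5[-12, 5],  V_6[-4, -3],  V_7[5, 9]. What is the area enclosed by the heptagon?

Σ = (-70) + (-28) + (-82) + (-158) + (56) + (-21) + (-100) = -403
Area = |Σ|/2 = 201.5.

201.5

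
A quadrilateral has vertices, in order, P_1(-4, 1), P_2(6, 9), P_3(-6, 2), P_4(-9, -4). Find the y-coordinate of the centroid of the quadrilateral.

Apply Gauss's area formula. First the cross-terms c_i = x_i·y_{i+1} − x_{i+1}·y_i:
  -42, 66, 42, -25  ⇒  2A = 41, A = 20.5.
Then Σ (y_i + y_{i+1})·c_i = 297, so ȳ = 297 / (6·20.5) = 99/41.

99/41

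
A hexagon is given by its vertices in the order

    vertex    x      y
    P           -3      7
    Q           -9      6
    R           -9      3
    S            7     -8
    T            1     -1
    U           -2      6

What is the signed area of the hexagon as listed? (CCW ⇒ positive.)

Apply the shoelace (surveyor's) formula: 2A = Σ (x_i·y_{i+1} − x_{i+1}·y_i), indices taken mod 6.
Cross-terms: 45, 27, 51, 1, 4, 4  ⇒  Σ = 132
Signed area = Σ/2 = 66 (positive ⇒ counter-clockwise traversal).

66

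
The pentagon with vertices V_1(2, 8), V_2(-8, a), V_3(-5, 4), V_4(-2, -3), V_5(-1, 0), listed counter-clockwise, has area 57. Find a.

The doubled signed area Σ (x_i y_{i+1} − x_{i+1} y_i) is linear in a.
With a=0 it equals 44; the coefficient of a is 7 (from the two edges through V_2).
So 7·a + 44 = 2·57 = 114 ⇒ a = 10.

10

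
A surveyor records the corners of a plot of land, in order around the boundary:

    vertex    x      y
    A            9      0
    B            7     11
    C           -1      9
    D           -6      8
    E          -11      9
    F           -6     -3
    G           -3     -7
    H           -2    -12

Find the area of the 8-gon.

251.5

A→B: (9)(11) − (7)(0) = 99
B→C: (7)(9) − (-1)(11) = 74
C→D: (-1)(8) − (-6)(9) = 46
D→E: (-6)(9) − (-11)(8) = 34
E→F: (-11)(-3) − (-6)(9) = 87
F→G: (-6)(-7) − (-3)(-3) = 33
G→H: (-3)(-12) − (-2)(-7) = 22
H→A: (-2)(0) − (9)(-12) = 108
Σ = 503
Area = |Σ|/2 = 251.5.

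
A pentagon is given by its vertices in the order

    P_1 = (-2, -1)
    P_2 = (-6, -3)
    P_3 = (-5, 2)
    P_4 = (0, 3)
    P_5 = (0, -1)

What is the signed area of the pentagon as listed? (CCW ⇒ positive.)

-22

Apply the shoelace formula: 2A = Σ (x_i·y_{i+1} − x_{i+1}·y_i), indices taken mod 5.
Σ = (0) + (-27) + (-15) + (0) + (-2) = -44
Signed area = Σ/2 = -22 (negative ⇒ clockwise traversal).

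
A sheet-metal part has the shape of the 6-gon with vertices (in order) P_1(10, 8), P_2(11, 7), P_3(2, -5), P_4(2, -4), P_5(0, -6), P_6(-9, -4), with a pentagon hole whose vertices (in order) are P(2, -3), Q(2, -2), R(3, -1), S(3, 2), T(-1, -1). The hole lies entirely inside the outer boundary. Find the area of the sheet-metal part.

Outer boundary:
Apply the shoelace (surveyor's) formula: 2A = Σ (x_i·y_{i+1} − x_{i+1}·y_i), indices taken mod 6.
Cross-terms: -18, -69, 2, -12, -54, -32  ⇒  Σ = -183
Area = |Σ|/2 = 91.5.
Hole:
Apply Gauss's area formula: 2A = Σ (x_i·y_{i+1} − x_{i+1}·y_i), indices taken mod 5.
Cross-terms: 2, 4, 9, -1, 5  ⇒  Σ = 19
Area = |Σ|/2 = 9.5.
Net area = 91.5 − 9.5 = 82.

82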